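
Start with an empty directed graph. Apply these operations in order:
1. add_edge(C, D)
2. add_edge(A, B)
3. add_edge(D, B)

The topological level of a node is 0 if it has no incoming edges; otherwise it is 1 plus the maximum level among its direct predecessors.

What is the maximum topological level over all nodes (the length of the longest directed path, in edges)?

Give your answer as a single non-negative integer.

Answer: 2

Derivation:
Op 1: add_edge(C, D). Edges now: 1
Op 2: add_edge(A, B). Edges now: 2
Op 3: add_edge(D, B). Edges now: 3
Compute levels (Kahn BFS):
  sources (in-degree 0): A, C
  process A: level=0
    A->B: in-degree(B)=1, level(B)>=1
  process C: level=0
    C->D: in-degree(D)=0, level(D)=1, enqueue
  process D: level=1
    D->B: in-degree(B)=0, level(B)=2, enqueue
  process B: level=2
All levels: A:0, B:2, C:0, D:1
max level = 2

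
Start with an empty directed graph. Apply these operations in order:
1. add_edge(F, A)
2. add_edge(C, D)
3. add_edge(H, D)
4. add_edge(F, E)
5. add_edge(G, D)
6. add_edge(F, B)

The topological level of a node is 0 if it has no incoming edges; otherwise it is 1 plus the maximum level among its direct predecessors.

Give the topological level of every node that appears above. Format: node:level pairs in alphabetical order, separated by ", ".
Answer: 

Answer: A:1, B:1, C:0, D:1, E:1, F:0, G:0, H:0

Derivation:
Op 1: add_edge(F, A). Edges now: 1
Op 2: add_edge(C, D). Edges now: 2
Op 3: add_edge(H, D). Edges now: 3
Op 4: add_edge(F, E). Edges now: 4
Op 5: add_edge(G, D). Edges now: 5
Op 6: add_edge(F, B). Edges now: 6
Compute levels (Kahn BFS):
  sources (in-degree 0): C, F, G, H
  process C: level=0
    C->D: in-degree(D)=2, level(D)>=1
  process F: level=0
    F->A: in-degree(A)=0, level(A)=1, enqueue
    F->B: in-degree(B)=0, level(B)=1, enqueue
    F->E: in-degree(E)=0, level(E)=1, enqueue
  process G: level=0
    G->D: in-degree(D)=1, level(D)>=1
  process H: level=0
    H->D: in-degree(D)=0, level(D)=1, enqueue
  process A: level=1
  process B: level=1
  process E: level=1
  process D: level=1
All levels: A:1, B:1, C:0, D:1, E:1, F:0, G:0, H:0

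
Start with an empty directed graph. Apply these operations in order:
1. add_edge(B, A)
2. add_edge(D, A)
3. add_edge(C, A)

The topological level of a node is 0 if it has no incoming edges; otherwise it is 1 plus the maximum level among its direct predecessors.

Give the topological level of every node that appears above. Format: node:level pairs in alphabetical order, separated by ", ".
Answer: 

Answer: A:1, B:0, C:0, D:0

Derivation:
Op 1: add_edge(B, A). Edges now: 1
Op 2: add_edge(D, A). Edges now: 2
Op 3: add_edge(C, A). Edges now: 3
Compute levels (Kahn BFS):
  sources (in-degree 0): B, C, D
  process B: level=0
    B->A: in-degree(A)=2, level(A)>=1
  process C: level=0
    C->A: in-degree(A)=1, level(A)>=1
  process D: level=0
    D->A: in-degree(A)=0, level(A)=1, enqueue
  process A: level=1
All levels: A:1, B:0, C:0, D:0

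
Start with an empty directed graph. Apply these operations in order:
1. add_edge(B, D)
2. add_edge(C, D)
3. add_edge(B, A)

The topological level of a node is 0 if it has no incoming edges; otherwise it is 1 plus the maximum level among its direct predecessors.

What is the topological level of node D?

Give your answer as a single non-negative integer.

Answer: 1

Derivation:
Op 1: add_edge(B, D). Edges now: 1
Op 2: add_edge(C, D). Edges now: 2
Op 3: add_edge(B, A). Edges now: 3
Compute levels (Kahn BFS):
  sources (in-degree 0): B, C
  process B: level=0
    B->A: in-degree(A)=0, level(A)=1, enqueue
    B->D: in-degree(D)=1, level(D)>=1
  process C: level=0
    C->D: in-degree(D)=0, level(D)=1, enqueue
  process A: level=1
  process D: level=1
All levels: A:1, B:0, C:0, D:1
level(D) = 1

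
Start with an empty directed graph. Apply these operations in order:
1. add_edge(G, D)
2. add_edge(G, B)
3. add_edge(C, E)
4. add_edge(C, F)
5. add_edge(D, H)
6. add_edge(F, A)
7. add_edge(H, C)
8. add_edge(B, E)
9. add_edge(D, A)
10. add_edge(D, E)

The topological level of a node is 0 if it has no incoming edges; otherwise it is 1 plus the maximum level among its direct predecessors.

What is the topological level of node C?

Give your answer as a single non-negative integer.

Answer: 3

Derivation:
Op 1: add_edge(G, D). Edges now: 1
Op 2: add_edge(G, B). Edges now: 2
Op 3: add_edge(C, E). Edges now: 3
Op 4: add_edge(C, F). Edges now: 4
Op 5: add_edge(D, H). Edges now: 5
Op 6: add_edge(F, A). Edges now: 6
Op 7: add_edge(H, C). Edges now: 7
Op 8: add_edge(B, E). Edges now: 8
Op 9: add_edge(D, A). Edges now: 9
Op 10: add_edge(D, E). Edges now: 10
Compute levels (Kahn BFS):
  sources (in-degree 0): G
  process G: level=0
    G->B: in-degree(B)=0, level(B)=1, enqueue
    G->D: in-degree(D)=0, level(D)=1, enqueue
  process B: level=1
    B->E: in-degree(E)=2, level(E)>=2
  process D: level=1
    D->A: in-degree(A)=1, level(A)>=2
    D->E: in-degree(E)=1, level(E)>=2
    D->H: in-degree(H)=0, level(H)=2, enqueue
  process H: level=2
    H->C: in-degree(C)=0, level(C)=3, enqueue
  process C: level=3
    C->E: in-degree(E)=0, level(E)=4, enqueue
    C->F: in-degree(F)=0, level(F)=4, enqueue
  process E: level=4
  process F: level=4
    F->A: in-degree(A)=0, level(A)=5, enqueue
  process A: level=5
All levels: A:5, B:1, C:3, D:1, E:4, F:4, G:0, H:2
level(C) = 3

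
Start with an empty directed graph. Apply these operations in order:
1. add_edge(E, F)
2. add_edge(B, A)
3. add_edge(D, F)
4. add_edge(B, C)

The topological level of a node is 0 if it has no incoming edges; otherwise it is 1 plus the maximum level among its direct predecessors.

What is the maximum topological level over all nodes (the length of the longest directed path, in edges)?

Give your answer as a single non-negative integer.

Op 1: add_edge(E, F). Edges now: 1
Op 2: add_edge(B, A). Edges now: 2
Op 3: add_edge(D, F). Edges now: 3
Op 4: add_edge(B, C). Edges now: 4
Compute levels (Kahn BFS):
  sources (in-degree 0): B, D, E
  process B: level=0
    B->A: in-degree(A)=0, level(A)=1, enqueue
    B->C: in-degree(C)=0, level(C)=1, enqueue
  process D: level=0
    D->F: in-degree(F)=1, level(F)>=1
  process E: level=0
    E->F: in-degree(F)=0, level(F)=1, enqueue
  process A: level=1
  process C: level=1
  process F: level=1
All levels: A:1, B:0, C:1, D:0, E:0, F:1
max level = 1

Answer: 1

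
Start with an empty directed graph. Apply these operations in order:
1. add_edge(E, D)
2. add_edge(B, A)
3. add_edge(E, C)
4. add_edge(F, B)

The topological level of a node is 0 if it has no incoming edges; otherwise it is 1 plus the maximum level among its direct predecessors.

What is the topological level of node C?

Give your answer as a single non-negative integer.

Answer: 1

Derivation:
Op 1: add_edge(E, D). Edges now: 1
Op 2: add_edge(B, A). Edges now: 2
Op 3: add_edge(E, C). Edges now: 3
Op 4: add_edge(F, B). Edges now: 4
Compute levels (Kahn BFS):
  sources (in-degree 0): E, F
  process E: level=0
    E->C: in-degree(C)=0, level(C)=1, enqueue
    E->D: in-degree(D)=0, level(D)=1, enqueue
  process F: level=0
    F->B: in-degree(B)=0, level(B)=1, enqueue
  process C: level=1
  process D: level=1
  process B: level=1
    B->A: in-degree(A)=0, level(A)=2, enqueue
  process A: level=2
All levels: A:2, B:1, C:1, D:1, E:0, F:0
level(C) = 1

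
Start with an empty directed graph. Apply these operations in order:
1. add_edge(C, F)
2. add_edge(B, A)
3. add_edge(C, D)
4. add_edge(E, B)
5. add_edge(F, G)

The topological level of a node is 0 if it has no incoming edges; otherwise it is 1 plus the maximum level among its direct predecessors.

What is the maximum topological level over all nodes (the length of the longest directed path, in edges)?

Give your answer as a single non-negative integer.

Answer: 2

Derivation:
Op 1: add_edge(C, F). Edges now: 1
Op 2: add_edge(B, A). Edges now: 2
Op 3: add_edge(C, D). Edges now: 3
Op 4: add_edge(E, B). Edges now: 4
Op 5: add_edge(F, G). Edges now: 5
Compute levels (Kahn BFS):
  sources (in-degree 0): C, E
  process C: level=0
    C->D: in-degree(D)=0, level(D)=1, enqueue
    C->F: in-degree(F)=0, level(F)=1, enqueue
  process E: level=0
    E->B: in-degree(B)=0, level(B)=1, enqueue
  process D: level=1
  process F: level=1
    F->G: in-degree(G)=0, level(G)=2, enqueue
  process B: level=1
    B->A: in-degree(A)=0, level(A)=2, enqueue
  process G: level=2
  process A: level=2
All levels: A:2, B:1, C:0, D:1, E:0, F:1, G:2
max level = 2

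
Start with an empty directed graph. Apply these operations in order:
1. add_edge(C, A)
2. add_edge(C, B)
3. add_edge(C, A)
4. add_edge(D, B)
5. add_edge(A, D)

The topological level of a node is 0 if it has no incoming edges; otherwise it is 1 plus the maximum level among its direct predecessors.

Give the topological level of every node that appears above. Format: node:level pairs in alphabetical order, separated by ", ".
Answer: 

Answer: A:1, B:3, C:0, D:2

Derivation:
Op 1: add_edge(C, A). Edges now: 1
Op 2: add_edge(C, B). Edges now: 2
Op 3: add_edge(C, A) (duplicate, no change). Edges now: 2
Op 4: add_edge(D, B). Edges now: 3
Op 5: add_edge(A, D). Edges now: 4
Compute levels (Kahn BFS):
  sources (in-degree 0): C
  process C: level=0
    C->A: in-degree(A)=0, level(A)=1, enqueue
    C->B: in-degree(B)=1, level(B)>=1
  process A: level=1
    A->D: in-degree(D)=0, level(D)=2, enqueue
  process D: level=2
    D->B: in-degree(B)=0, level(B)=3, enqueue
  process B: level=3
All levels: A:1, B:3, C:0, D:2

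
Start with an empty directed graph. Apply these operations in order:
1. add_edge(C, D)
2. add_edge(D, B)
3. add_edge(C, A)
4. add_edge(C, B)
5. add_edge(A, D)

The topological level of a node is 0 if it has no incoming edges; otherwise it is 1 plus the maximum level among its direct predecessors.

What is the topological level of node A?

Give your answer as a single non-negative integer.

Answer: 1

Derivation:
Op 1: add_edge(C, D). Edges now: 1
Op 2: add_edge(D, B). Edges now: 2
Op 3: add_edge(C, A). Edges now: 3
Op 4: add_edge(C, B). Edges now: 4
Op 5: add_edge(A, D). Edges now: 5
Compute levels (Kahn BFS):
  sources (in-degree 0): C
  process C: level=0
    C->A: in-degree(A)=0, level(A)=1, enqueue
    C->B: in-degree(B)=1, level(B)>=1
    C->D: in-degree(D)=1, level(D)>=1
  process A: level=1
    A->D: in-degree(D)=0, level(D)=2, enqueue
  process D: level=2
    D->B: in-degree(B)=0, level(B)=3, enqueue
  process B: level=3
All levels: A:1, B:3, C:0, D:2
level(A) = 1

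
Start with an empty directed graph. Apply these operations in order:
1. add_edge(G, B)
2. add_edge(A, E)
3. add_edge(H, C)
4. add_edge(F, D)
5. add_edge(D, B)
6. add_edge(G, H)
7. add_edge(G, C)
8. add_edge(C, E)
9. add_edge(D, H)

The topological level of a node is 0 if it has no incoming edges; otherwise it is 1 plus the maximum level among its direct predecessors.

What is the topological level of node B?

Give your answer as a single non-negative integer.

Answer: 2

Derivation:
Op 1: add_edge(G, B). Edges now: 1
Op 2: add_edge(A, E). Edges now: 2
Op 3: add_edge(H, C). Edges now: 3
Op 4: add_edge(F, D). Edges now: 4
Op 5: add_edge(D, B). Edges now: 5
Op 6: add_edge(G, H). Edges now: 6
Op 7: add_edge(G, C). Edges now: 7
Op 8: add_edge(C, E). Edges now: 8
Op 9: add_edge(D, H). Edges now: 9
Compute levels (Kahn BFS):
  sources (in-degree 0): A, F, G
  process A: level=0
    A->E: in-degree(E)=1, level(E)>=1
  process F: level=0
    F->D: in-degree(D)=0, level(D)=1, enqueue
  process G: level=0
    G->B: in-degree(B)=1, level(B)>=1
    G->C: in-degree(C)=1, level(C)>=1
    G->H: in-degree(H)=1, level(H)>=1
  process D: level=1
    D->B: in-degree(B)=0, level(B)=2, enqueue
    D->H: in-degree(H)=0, level(H)=2, enqueue
  process B: level=2
  process H: level=2
    H->C: in-degree(C)=0, level(C)=3, enqueue
  process C: level=3
    C->E: in-degree(E)=0, level(E)=4, enqueue
  process E: level=4
All levels: A:0, B:2, C:3, D:1, E:4, F:0, G:0, H:2
level(B) = 2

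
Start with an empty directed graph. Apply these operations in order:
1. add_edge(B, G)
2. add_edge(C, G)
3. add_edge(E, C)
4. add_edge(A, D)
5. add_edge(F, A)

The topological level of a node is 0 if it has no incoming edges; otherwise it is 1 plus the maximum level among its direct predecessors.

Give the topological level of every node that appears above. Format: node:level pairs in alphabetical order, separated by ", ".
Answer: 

Op 1: add_edge(B, G). Edges now: 1
Op 2: add_edge(C, G). Edges now: 2
Op 3: add_edge(E, C). Edges now: 3
Op 4: add_edge(A, D). Edges now: 4
Op 5: add_edge(F, A). Edges now: 5
Compute levels (Kahn BFS):
  sources (in-degree 0): B, E, F
  process B: level=0
    B->G: in-degree(G)=1, level(G)>=1
  process E: level=0
    E->C: in-degree(C)=0, level(C)=1, enqueue
  process F: level=0
    F->A: in-degree(A)=0, level(A)=1, enqueue
  process C: level=1
    C->G: in-degree(G)=0, level(G)=2, enqueue
  process A: level=1
    A->D: in-degree(D)=0, level(D)=2, enqueue
  process G: level=2
  process D: level=2
All levels: A:1, B:0, C:1, D:2, E:0, F:0, G:2

Answer: A:1, B:0, C:1, D:2, E:0, F:0, G:2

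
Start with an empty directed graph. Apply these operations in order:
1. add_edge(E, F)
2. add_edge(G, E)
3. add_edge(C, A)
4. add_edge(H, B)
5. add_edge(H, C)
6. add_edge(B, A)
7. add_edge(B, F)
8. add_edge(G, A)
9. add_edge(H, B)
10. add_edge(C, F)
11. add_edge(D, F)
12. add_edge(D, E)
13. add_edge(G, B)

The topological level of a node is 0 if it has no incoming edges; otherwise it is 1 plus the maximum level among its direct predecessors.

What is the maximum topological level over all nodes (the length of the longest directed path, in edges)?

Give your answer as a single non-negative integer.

Answer: 2

Derivation:
Op 1: add_edge(E, F). Edges now: 1
Op 2: add_edge(G, E). Edges now: 2
Op 3: add_edge(C, A). Edges now: 3
Op 4: add_edge(H, B). Edges now: 4
Op 5: add_edge(H, C). Edges now: 5
Op 6: add_edge(B, A). Edges now: 6
Op 7: add_edge(B, F). Edges now: 7
Op 8: add_edge(G, A). Edges now: 8
Op 9: add_edge(H, B) (duplicate, no change). Edges now: 8
Op 10: add_edge(C, F). Edges now: 9
Op 11: add_edge(D, F). Edges now: 10
Op 12: add_edge(D, E). Edges now: 11
Op 13: add_edge(G, B). Edges now: 12
Compute levels (Kahn BFS):
  sources (in-degree 0): D, G, H
  process D: level=0
    D->E: in-degree(E)=1, level(E)>=1
    D->F: in-degree(F)=3, level(F)>=1
  process G: level=0
    G->A: in-degree(A)=2, level(A)>=1
    G->B: in-degree(B)=1, level(B)>=1
    G->E: in-degree(E)=0, level(E)=1, enqueue
  process H: level=0
    H->B: in-degree(B)=0, level(B)=1, enqueue
    H->C: in-degree(C)=0, level(C)=1, enqueue
  process E: level=1
    E->F: in-degree(F)=2, level(F)>=2
  process B: level=1
    B->A: in-degree(A)=1, level(A)>=2
    B->F: in-degree(F)=1, level(F)>=2
  process C: level=1
    C->A: in-degree(A)=0, level(A)=2, enqueue
    C->F: in-degree(F)=0, level(F)=2, enqueue
  process A: level=2
  process F: level=2
All levels: A:2, B:1, C:1, D:0, E:1, F:2, G:0, H:0
max level = 2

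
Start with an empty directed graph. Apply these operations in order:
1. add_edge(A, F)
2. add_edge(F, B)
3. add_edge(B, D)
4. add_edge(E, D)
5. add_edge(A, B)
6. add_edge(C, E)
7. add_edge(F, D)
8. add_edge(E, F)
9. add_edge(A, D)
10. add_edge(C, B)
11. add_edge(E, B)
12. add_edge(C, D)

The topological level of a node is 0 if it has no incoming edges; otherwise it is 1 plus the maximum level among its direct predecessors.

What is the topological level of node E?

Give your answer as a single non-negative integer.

Op 1: add_edge(A, F). Edges now: 1
Op 2: add_edge(F, B). Edges now: 2
Op 3: add_edge(B, D). Edges now: 3
Op 4: add_edge(E, D). Edges now: 4
Op 5: add_edge(A, B). Edges now: 5
Op 6: add_edge(C, E). Edges now: 6
Op 7: add_edge(F, D). Edges now: 7
Op 8: add_edge(E, F). Edges now: 8
Op 9: add_edge(A, D). Edges now: 9
Op 10: add_edge(C, B). Edges now: 10
Op 11: add_edge(E, B). Edges now: 11
Op 12: add_edge(C, D). Edges now: 12
Compute levels (Kahn BFS):
  sources (in-degree 0): A, C
  process A: level=0
    A->B: in-degree(B)=3, level(B)>=1
    A->D: in-degree(D)=4, level(D)>=1
    A->F: in-degree(F)=1, level(F)>=1
  process C: level=0
    C->B: in-degree(B)=2, level(B)>=1
    C->D: in-degree(D)=3, level(D)>=1
    C->E: in-degree(E)=0, level(E)=1, enqueue
  process E: level=1
    E->B: in-degree(B)=1, level(B)>=2
    E->D: in-degree(D)=2, level(D)>=2
    E->F: in-degree(F)=0, level(F)=2, enqueue
  process F: level=2
    F->B: in-degree(B)=0, level(B)=3, enqueue
    F->D: in-degree(D)=1, level(D)>=3
  process B: level=3
    B->D: in-degree(D)=0, level(D)=4, enqueue
  process D: level=4
All levels: A:0, B:3, C:0, D:4, E:1, F:2
level(E) = 1

Answer: 1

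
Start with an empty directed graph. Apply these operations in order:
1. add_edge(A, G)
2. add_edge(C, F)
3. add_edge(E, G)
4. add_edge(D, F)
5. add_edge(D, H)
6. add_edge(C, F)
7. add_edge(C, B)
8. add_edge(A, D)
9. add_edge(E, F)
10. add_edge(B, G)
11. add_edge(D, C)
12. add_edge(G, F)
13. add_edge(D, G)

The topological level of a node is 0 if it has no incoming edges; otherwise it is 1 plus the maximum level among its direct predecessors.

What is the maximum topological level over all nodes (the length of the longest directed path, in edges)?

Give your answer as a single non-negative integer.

Op 1: add_edge(A, G). Edges now: 1
Op 2: add_edge(C, F). Edges now: 2
Op 3: add_edge(E, G). Edges now: 3
Op 4: add_edge(D, F). Edges now: 4
Op 5: add_edge(D, H). Edges now: 5
Op 6: add_edge(C, F) (duplicate, no change). Edges now: 5
Op 7: add_edge(C, B). Edges now: 6
Op 8: add_edge(A, D). Edges now: 7
Op 9: add_edge(E, F). Edges now: 8
Op 10: add_edge(B, G). Edges now: 9
Op 11: add_edge(D, C). Edges now: 10
Op 12: add_edge(G, F). Edges now: 11
Op 13: add_edge(D, G). Edges now: 12
Compute levels (Kahn BFS):
  sources (in-degree 0): A, E
  process A: level=0
    A->D: in-degree(D)=0, level(D)=1, enqueue
    A->G: in-degree(G)=3, level(G)>=1
  process E: level=0
    E->F: in-degree(F)=3, level(F)>=1
    E->G: in-degree(G)=2, level(G)>=1
  process D: level=1
    D->C: in-degree(C)=0, level(C)=2, enqueue
    D->F: in-degree(F)=2, level(F)>=2
    D->G: in-degree(G)=1, level(G)>=2
    D->H: in-degree(H)=0, level(H)=2, enqueue
  process C: level=2
    C->B: in-degree(B)=0, level(B)=3, enqueue
    C->F: in-degree(F)=1, level(F)>=3
  process H: level=2
  process B: level=3
    B->G: in-degree(G)=0, level(G)=4, enqueue
  process G: level=4
    G->F: in-degree(F)=0, level(F)=5, enqueue
  process F: level=5
All levels: A:0, B:3, C:2, D:1, E:0, F:5, G:4, H:2
max level = 5

Answer: 5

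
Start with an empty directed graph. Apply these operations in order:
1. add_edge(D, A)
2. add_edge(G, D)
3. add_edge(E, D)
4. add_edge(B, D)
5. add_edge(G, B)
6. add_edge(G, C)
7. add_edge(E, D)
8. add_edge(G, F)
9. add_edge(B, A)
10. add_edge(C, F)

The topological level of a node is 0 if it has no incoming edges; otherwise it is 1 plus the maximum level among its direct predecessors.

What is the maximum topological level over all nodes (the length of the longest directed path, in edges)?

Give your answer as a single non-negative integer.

Op 1: add_edge(D, A). Edges now: 1
Op 2: add_edge(G, D). Edges now: 2
Op 3: add_edge(E, D). Edges now: 3
Op 4: add_edge(B, D). Edges now: 4
Op 5: add_edge(G, B). Edges now: 5
Op 6: add_edge(G, C). Edges now: 6
Op 7: add_edge(E, D) (duplicate, no change). Edges now: 6
Op 8: add_edge(G, F). Edges now: 7
Op 9: add_edge(B, A). Edges now: 8
Op 10: add_edge(C, F). Edges now: 9
Compute levels (Kahn BFS):
  sources (in-degree 0): E, G
  process E: level=0
    E->D: in-degree(D)=2, level(D)>=1
  process G: level=0
    G->B: in-degree(B)=0, level(B)=1, enqueue
    G->C: in-degree(C)=0, level(C)=1, enqueue
    G->D: in-degree(D)=1, level(D)>=1
    G->F: in-degree(F)=1, level(F)>=1
  process B: level=1
    B->A: in-degree(A)=1, level(A)>=2
    B->D: in-degree(D)=0, level(D)=2, enqueue
  process C: level=1
    C->F: in-degree(F)=0, level(F)=2, enqueue
  process D: level=2
    D->A: in-degree(A)=0, level(A)=3, enqueue
  process F: level=2
  process A: level=3
All levels: A:3, B:1, C:1, D:2, E:0, F:2, G:0
max level = 3

Answer: 3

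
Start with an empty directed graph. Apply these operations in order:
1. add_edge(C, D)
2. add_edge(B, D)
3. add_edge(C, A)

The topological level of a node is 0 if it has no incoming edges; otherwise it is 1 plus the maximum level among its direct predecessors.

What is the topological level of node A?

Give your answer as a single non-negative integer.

Answer: 1

Derivation:
Op 1: add_edge(C, D). Edges now: 1
Op 2: add_edge(B, D). Edges now: 2
Op 3: add_edge(C, A). Edges now: 3
Compute levels (Kahn BFS):
  sources (in-degree 0): B, C
  process B: level=0
    B->D: in-degree(D)=1, level(D)>=1
  process C: level=0
    C->A: in-degree(A)=0, level(A)=1, enqueue
    C->D: in-degree(D)=0, level(D)=1, enqueue
  process A: level=1
  process D: level=1
All levels: A:1, B:0, C:0, D:1
level(A) = 1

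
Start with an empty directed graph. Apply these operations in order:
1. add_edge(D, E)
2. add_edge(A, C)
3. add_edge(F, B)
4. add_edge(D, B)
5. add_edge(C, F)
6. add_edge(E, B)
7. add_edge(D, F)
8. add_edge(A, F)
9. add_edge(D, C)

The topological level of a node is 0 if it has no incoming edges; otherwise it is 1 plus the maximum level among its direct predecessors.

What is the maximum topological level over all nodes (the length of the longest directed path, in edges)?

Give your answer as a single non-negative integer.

Answer: 3

Derivation:
Op 1: add_edge(D, E). Edges now: 1
Op 2: add_edge(A, C). Edges now: 2
Op 3: add_edge(F, B). Edges now: 3
Op 4: add_edge(D, B). Edges now: 4
Op 5: add_edge(C, F). Edges now: 5
Op 6: add_edge(E, B). Edges now: 6
Op 7: add_edge(D, F). Edges now: 7
Op 8: add_edge(A, F). Edges now: 8
Op 9: add_edge(D, C). Edges now: 9
Compute levels (Kahn BFS):
  sources (in-degree 0): A, D
  process A: level=0
    A->C: in-degree(C)=1, level(C)>=1
    A->F: in-degree(F)=2, level(F)>=1
  process D: level=0
    D->B: in-degree(B)=2, level(B)>=1
    D->C: in-degree(C)=0, level(C)=1, enqueue
    D->E: in-degree(E)=0, level(E)=1, enqueue
    D->F: in-degree(F)=1, level(F)>=1
  process C: level=1
    C->F: in-degree(F)=0, level(F)=2, enqueue
  process E: level=1
    E->B: in-degree(B)=1, level(B)>=2
  process F: level=2
    F->B: in-degree(B)=0, level(B)=3, enqueue
  process B: level=3
All levels: A:0, B:3, C:1, D:0, E:1, F:2
max level = 3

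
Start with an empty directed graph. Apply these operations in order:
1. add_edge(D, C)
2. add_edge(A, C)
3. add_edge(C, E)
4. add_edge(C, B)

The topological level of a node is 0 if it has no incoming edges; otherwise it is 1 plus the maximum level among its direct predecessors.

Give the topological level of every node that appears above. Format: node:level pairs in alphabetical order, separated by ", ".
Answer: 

Op 1: add_edge(D, C). Edges now: 1
Op 2: add_edge(A, C). Edges now: 2
Op 3: add_edge(C, E). Edges now: 3
Op 4: add_edge(C, B). Edges now: 4
Compute levels (Kahn BFS):
  sources (in-degree 0): A, D
  process A: level=0
    A->C: in-degree(C)=1, level(C)>=1
  process D: level=0
    D->C: in-degree(C)=0, level(C)=1, enqueue
  process C: level=1
    C->B: in-degree(B)=0, level(B)=2, enqueue
    C->E: in-degree(E)=0, level(E)=2, enqueue
  process B: level=2
  process E: level=2
All levels: A:0, B:2, C:1, D:0, E:2

Answer: A:0, B:2, C:1, D:0, E:2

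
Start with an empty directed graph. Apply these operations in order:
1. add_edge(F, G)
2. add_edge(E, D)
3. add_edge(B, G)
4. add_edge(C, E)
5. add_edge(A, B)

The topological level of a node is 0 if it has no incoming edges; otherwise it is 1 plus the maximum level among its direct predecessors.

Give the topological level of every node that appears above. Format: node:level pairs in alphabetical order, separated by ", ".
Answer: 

Op 1: add_edge(F, G). Edges now: 1
Op 2: add_edge(E, D). Edges now: 2
Op 3: add_edge(B, G). Edges now: 3
Op 4: add_edge(C, E). Edges now: 4
Op 5: add_edge(A, B). Edges now: 5
Compute levels (Kahn BFS):
  sources (in-degree 0): A, C, F
  process A: level=0
    A->B: in-degree(B)=0, level(B)=1, enqueue
  process C: level=0
    C->E: in-degree(E)=0, level(E)=1, enqueue
  process F: level=0
    F->G: in-degree(G)=1, level(G)>=1
  process B: level=1
    B->G: in-degree(G)=0, level(G)=2, enqueue
  process E: level=1
    E->D: in-degree(D)=0, level(D)=2, enqueue
  process G: level=2
  process D: level=2
All levels: A:0, B:1, C:0, D:2, E:1, F:0, G:2

Answer: A:0, B:1, C:0, D:2, E:1, F:0, G:2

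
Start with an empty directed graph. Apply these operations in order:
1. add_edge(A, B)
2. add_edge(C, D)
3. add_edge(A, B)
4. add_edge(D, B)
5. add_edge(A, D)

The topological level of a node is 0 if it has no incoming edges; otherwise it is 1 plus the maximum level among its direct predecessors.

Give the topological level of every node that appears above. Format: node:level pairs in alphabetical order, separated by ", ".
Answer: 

Answer: A:0, B:2, C:0, D:1

Derivation:
Op 1: add_edge(A, B). Edges now: 1
Op 2: add_edge(C, D). Edges now: 2
Op 3: add_edge(A, B) (duplicate, no change). Edges now: 2
Op 4: add_edge(D, B). Edges now: 3
Op 5: add_edge(A, D). Edges now: 4
Compute levels (Kahn BFS):
  sources (in-degree 0): A, C
  process A: level=0
    A->B: in-degree(B)=1, level(B)>=1
    A->D: in-degree(D)=1, level(D)>=1
  process C: level=0
    C->D: in-degree(D)=0, level(D)=1, enqueue
  process D: level=1
    D->B: in-degree(B)=0, level(B)=2, enqueue
  process B: level=2
All levels: A:0, B:2, C:0, D:1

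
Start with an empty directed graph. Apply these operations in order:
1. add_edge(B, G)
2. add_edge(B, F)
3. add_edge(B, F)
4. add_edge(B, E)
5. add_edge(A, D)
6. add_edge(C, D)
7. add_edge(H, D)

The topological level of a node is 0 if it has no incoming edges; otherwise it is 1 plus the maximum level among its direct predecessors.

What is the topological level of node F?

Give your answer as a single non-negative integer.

Answer: 1

Derivation:
Op 1: add_edge(B, G). Edges now: 1
Op 2: add_edge(B, F). Edges now: 2
Op 3: add_edge(B, F) (duplicate, no change). Edges now: 2
Op 4: add_edge(B, E). Edges now: 3
Op 5: add_edge(A, D). Edges now: 4
Op 6: add_edge(C, D). Edges now: 5
Op 7: add_edge(H, D). Edges now: 6
Compute levels (Kahn BFS):
  sources (in-degree 0): A, B, C, H
  process A: level=0
    A->D: in-degree(D)=2, level(D)>=1
  process B: level=0
    B->E: in-degree(E)=0, level(E)=1, enqueue
    B->F: in-degree(F)=0, level(F)=1, enqueue
    B->G: in-degree(G)=0, level(G)=1, enqueue
  process C: level=0
    C->D: in-degree(D)=1, level(D)>=1
  process H: level=0
    H->D: in-degree(D)=0, level(D)=1, enqueue
  process E: level=1
  process F: level=1
  process G: level=1
  process D: level=1
All levels: A:0, B:0, C:0, D:1, E:1, F:1, G:1, H:0
level(F) = 1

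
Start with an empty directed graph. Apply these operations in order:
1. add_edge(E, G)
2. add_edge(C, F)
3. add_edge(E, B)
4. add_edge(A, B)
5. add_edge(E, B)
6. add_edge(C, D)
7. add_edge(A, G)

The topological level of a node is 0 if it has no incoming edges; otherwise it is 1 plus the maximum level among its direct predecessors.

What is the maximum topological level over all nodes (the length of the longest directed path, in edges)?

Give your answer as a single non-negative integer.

Op 1: add_edge(E, G). Edges now: 1
Op 2: add_edge(C, F). Edges now: 2
Op 3: add_edge(E, B). Edges now: 3
Op 4: add_edge(A, B). Edges now: 4
Op 5: add_edge(E, B) (duplicate, no change). Edges now: 4
Op 6: add_edge(C, D). Edges now: 5
Op 7: add_edge(A, G). Edges now: 6
Compute levels (Kahn BFS):
  sources (in-degree 0): A, C, E
  process A: level=0
    A->B: in-degree(B)=1, level(B)>=1
    A->G: in-degree(G)=1, level(G)>=1
  process C: level=0
    C->D: in-degree(D)=0, level(D)=1, enqueue
    C->F: in-degree(F)=0, level(F)=1, enqueue
  process E: level=0
    E->B: in-degree(B)=0, level(B)=1, enqueue
    E->G: in-degree(G)=0, level(G)=1, enqueue
  process D: level=1
  process F: level=1
  process B: level=1
  process G: level=1
All levels: A:0, B:1, C:0, D:1, E:0, F:1, G:1
max level = 1

Answer: 1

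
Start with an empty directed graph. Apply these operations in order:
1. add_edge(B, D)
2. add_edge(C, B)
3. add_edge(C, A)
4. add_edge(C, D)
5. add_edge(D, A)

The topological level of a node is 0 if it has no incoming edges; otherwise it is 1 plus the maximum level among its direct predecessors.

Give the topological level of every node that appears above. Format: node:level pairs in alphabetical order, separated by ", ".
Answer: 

Answer: A:3, B:1, C:0, D:2

Derivation:
Op 1: add_edge(B, D). Edges now: 1
Op 2: add_edge(C, B). Edges now: 2
Op 3: add_edge(C, A). Edges now: 3
Op 4: add_edge(C, D). Edges now: 4
Op 5: add_edge(D, A). Edges now: 5
Compute levels (Kahn BFS):
  sources (in-degree 0): C
  process C: level=0
    C->A: in-degree(A)=1, level(A)>=1
    C->B: in-degree(B)=0, level(B)=1, enqueue
    C->D: in-degree(D)=1, level(D)>=1
  process B: level=1
    B->D: in-degree(D)=0, level(D)=2, enqueue
  process D: level=2
    D->A: in-degree(A)=0, level(A)=3, enqueue
  process A: level=3
All levels: A:3, B:1, C:0, D:2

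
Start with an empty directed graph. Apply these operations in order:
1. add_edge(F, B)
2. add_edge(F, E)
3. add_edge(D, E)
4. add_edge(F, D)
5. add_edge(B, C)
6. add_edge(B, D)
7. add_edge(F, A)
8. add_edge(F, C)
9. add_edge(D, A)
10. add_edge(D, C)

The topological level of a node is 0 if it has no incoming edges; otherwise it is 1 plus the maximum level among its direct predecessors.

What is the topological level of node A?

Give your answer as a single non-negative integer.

Answer: 3

Derivation:
Op 1: add_edge(F, B). Edges now: 1
Op 2: add_edge(F, E). Edges now: 2
Op 3: add_edge(D, E). Edges now: 3
Op 4: add_edge(F, D). Edges now: 4
Op 5: add_edge(B, C). Edges now: 5
Op 6: add_edge(B, D). Edges now: 6
Op 7: add_edge(F, A). Edges now: 7
Op 8: add_edge(F, C). Edges now: 8
Op 9: add_edge(D, A). Edges now: 9
Op 10: add_edge(D, C). Edges now: 10
Compute levels (Kahn BFS):
  sources (in-degree 0): F
  process F: level=0
    F->A: in-degree(A)=1, level(A)>=1
    F->B: in-degree(B)=0, level(B)=1, enqueue
    F->C: in-degree(C)=2, level(C)>=1
    F->D: in-degree(D)=1, level(D)>=1
    F->E: in-degree(E)=1, level(E)>=1
  process B: level=1
    B->C: in-degree(C)=1, level(C)>=2
    B->D: in-degree(D)=0, level(D)=2, enqueue
  process D: level=2
    D->A: in-degree(A)=0, level(A)=3, enqueue
    D->C: in-degree(C)=0, level(C)=3, enqueue
    D->E: in-degree(E)=0, level(E)=3, enqueue
  process A: level=3
  process C: level=3
  process E: level=3
All levels: A:3, B:1, C:3, D:2, E:3, F:0
level(A) = 3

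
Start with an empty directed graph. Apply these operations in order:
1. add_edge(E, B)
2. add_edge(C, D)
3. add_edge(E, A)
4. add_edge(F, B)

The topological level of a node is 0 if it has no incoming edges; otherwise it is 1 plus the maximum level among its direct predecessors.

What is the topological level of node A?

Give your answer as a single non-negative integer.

Answer: 1

Derivation:
Op 1: add_edge(E, B). Edges now: 1
Op 2: add_edge(C, D). Edges now: 2
Op 3: add_edge(E, A). Edges now: 3
Op 4: add_edge(F, B). Edges now: 4
Compute levels (Kahn BFS):
  sources (in-degree 0): C, E, F
  process C: level=0
    C->D: in-degree(D)=0, level(D)=1, enqueue
  process E: level=0
    E->A: in-degree(A)=0, level(A)=1, enqueue
    E->B: in-degree(B)=1, level(B)>=1
  process F: level=0
    F->B: in-degree(B)=0, level(B)=1, enqueue
  process D: level=1
  process A: level=1
  process B: level=1
All levels: A:1, B:1, C:0, D:1, E:0, F:0
level(A) = 1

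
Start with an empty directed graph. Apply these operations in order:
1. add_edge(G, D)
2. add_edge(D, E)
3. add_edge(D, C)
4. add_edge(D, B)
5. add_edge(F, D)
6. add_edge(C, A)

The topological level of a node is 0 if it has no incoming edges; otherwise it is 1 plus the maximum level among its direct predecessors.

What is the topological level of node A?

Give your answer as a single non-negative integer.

Op 1: add_edge(G, D). Edges now: 1
Op 2: add_edge(D, E). Edges now: 2
Op 3: add_edge(D, C). Edges now: 3
Op 4: add_edge(D, B). Edges now: 4
Op 5: add_edge(F, D). Edges now: 5
Op 6: add_edge(C, A). Edges now: 6
Compute levels (Kahn BFS):
  sources (in-degree 0): F, G
  process F: level=0
    F->D: in-degree(D)=1, level(D)>=1
  process G: level=0
    G->D: in-degree(D)=0, level(D)=1, enqueue
  process D: level=1
    D->B: in-degree(B)=0, level(B)=2, enqueue
    D->C: in-degree(C)=0, level(C)=2, enqueue
    D->E: in-degree(E)=0, level(E)=2, enqueue
  process B: level=2
  process C: level=2
    C->A: in-degree(A)=0, level(A)=3, enqueue
  process E: level=2
  process A: level=3
All levels: A:3, B:2, C:2, D:1, E:2, F:0, G:0
level(A) = 3

Answer: 3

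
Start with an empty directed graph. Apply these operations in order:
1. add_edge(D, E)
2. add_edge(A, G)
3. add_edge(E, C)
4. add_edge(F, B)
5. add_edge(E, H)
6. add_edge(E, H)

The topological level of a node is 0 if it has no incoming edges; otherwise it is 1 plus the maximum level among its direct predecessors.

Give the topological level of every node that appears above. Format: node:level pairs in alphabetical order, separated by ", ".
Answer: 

Op 1: add_edge(D, E). Edges now: 1
Op 2: add_edge(A, G). Edges now: 2
Op 3: add_edge(E, C). Edges now: 3
Op 4: add_edge(F, B). Edges now: 4
Op 5: add_edge(E, H). Edges now: 5
Op 6: add_edge(E, H) (duplicate, no change). Edges now: 5
Compute levels (Kahn BFS):
  sources (in-degree 0): A, D, F
  process A: level=0
    A->G: in-degree(G)=0, level(G)=1, enqueue
  process D: level=0
    D->E: in-degree(E)=0, level(E)=1, enqueue
  process F: level=0
    F->B: in-degree(B)=0, level(B)=1, enqueue
  process G: level=1
  process E: level=1
    E->C: in-degree(C)=0, level(C)=2, enqueue
    E->H: in-degree(H)=0, level(H)=2, enqueue
  process B: level=1
  process C: level=2
  process H: level=2
All levels: A:0, B:1, C:2, D:0, E:1, F:0, G:1, H:2

Answer: A:0, B:1, C:2, D:0, E:1, F:0, G:1, H:2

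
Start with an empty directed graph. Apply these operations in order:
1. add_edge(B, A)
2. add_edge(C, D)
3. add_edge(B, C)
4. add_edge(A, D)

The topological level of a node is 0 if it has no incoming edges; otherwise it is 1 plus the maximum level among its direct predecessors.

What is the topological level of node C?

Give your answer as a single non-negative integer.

Op 1: add_edge(B, A). Edges now: 1
Op 2: add_edge(C, D). Edges now: 2
Op 3: add_edge(B, C). Edges now: 3
Op 4: add_edge(A, D). Edges now: 4
Compute levels (Kahn BFS):
  sources (in-degree 0): B
  process B: level=0
    B->A: in-degree(A)=0, level(A)=1, enqueue
    B->C: in-degree(C)=0, level(C)=1, enqueue
  process A: level=1
    A->D: in-degree(D)=1, level(D)>=2
  process C: level=1
    C->D: in-degree(D)=0, level(D)=2, enqueue
  process D: level=2
All levels: A:1, B:0, C:1, D:2
level(C) = 1

Answer: 1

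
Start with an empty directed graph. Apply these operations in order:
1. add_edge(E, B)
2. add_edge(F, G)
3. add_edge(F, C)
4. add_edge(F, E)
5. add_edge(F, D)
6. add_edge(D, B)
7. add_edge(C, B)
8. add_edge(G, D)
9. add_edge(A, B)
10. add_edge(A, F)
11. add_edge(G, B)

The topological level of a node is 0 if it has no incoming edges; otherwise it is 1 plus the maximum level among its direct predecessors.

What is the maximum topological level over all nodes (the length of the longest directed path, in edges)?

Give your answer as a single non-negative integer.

Op 1: add_edge(E, B). Edges now: 1
Op 2: add_edge(F, G). Edges now: 2
Op 3: add_edge(F, C). Edges now: 3
Op 4: add_edge(F, E). Edges now: 4
Op 5: add_edge(F, D). Edges now: 5
Op 6: add_edge(D, B). Edges now: 6
Op 7: add_edge(C, B). Edges now: 7
Op 8: add_edge(G, D). Edges now: 8
Op 9: add_edge(A, B). Edges now: 9
Op 10: add_edge(A, F). Edges now: 10
Op 11: add_edge(G, B). Edges now: 11
Compute levels (Kahn BFS):
  sources (in-degree 0): A
  process A: level=0
    A->B: in-degree(B)=4, level(B)>=1
    A->F: in-degree(F)=0, level(F)=1, enqueue
  process F: level=1
    F->C: in-degree(C)=0, level(C)=2, enqueue
    F->D: in-degree(D)=1, level(D)>=2
    F->E: in-degree(E)=0, level(E)=2, enqueue
    F->G: in-degree(G)=0, level(G)=2, enqueue
  process C: level=2
    C->B: in-degree(B)=3, level(B)>=3
  process E: level=2
    E->B: in-degree(B)=2, level(B)>=3
  process G: level=2
    G->B: in-degree(B)=1, level(B)>=3
    G->D: in-degree(D)=0, level(D)=3, enqueue
  process D: level=3
    D->B: in-degree(B)=0, level(B)=4, enqueue
  process B: level=4
All levels: A:0, B:4, C:2, D:3, E:2, F:1, G:2
max level = 4

Answer: 4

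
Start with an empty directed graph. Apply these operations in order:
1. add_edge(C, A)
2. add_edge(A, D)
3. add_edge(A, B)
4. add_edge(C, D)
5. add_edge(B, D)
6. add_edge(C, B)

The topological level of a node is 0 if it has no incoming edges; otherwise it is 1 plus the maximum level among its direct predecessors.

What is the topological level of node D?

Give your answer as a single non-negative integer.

Op 1: add_edge(C, A). Edges now: 1
Op 2: add_edge(A, D). Edges now: 2
Op 3: add_edge(A, B). Edges now: 3
Op 4: add_edge(C, D). Edges now: 4
Op 5: add_edge(B, D). Edges now: 5
Op 6: add_edge(C, B). Edges now: 6
Compute levels (Kahn BFS):
  sources (in-degree 0): C
  process C: level=0
    C->A: in-degree(A)=0, level(A)=1, enqueue
    C->B: in-degree(B)=1, level(B)>=1
    C->D: in-degree(D)=2, level(D)>=1
  process A: level=1
    A->B: in-degree(B)=0, level(B)=2, enqueue
    A->D: in-degree(D)=1, level(D)>=2
  process B: level=2
    B->D: in-degree(D)=0, level(D)=3, enqueue
  process D: level=3
All levels: A:1, B:2, C:0, D:3
level(D) = 3

Answer: 3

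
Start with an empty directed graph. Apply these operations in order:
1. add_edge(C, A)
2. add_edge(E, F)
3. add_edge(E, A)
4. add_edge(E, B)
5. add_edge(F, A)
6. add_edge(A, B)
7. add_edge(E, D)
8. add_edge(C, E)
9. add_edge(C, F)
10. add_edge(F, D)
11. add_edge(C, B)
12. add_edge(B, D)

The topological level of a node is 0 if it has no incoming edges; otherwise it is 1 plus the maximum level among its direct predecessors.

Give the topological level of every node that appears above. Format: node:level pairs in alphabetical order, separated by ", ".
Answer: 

Op 1: add_edge(C, A). Edges now: 1
Op 2: add_edge(E, F). Edges now: 2
Op 3: add_edge(E, A). Edges now: 3
Op 4: add_edge(E, B). Edges now: 4
Op 5: add_edge(F, A). Edges now: 5
Op 6: add_edge(A, B). Edges now: 6
Op 7: add_edge(E, D). Edges now: 7
Op 8: add_edge(C, E). Edges now: 8
Op 9: add_edge(C, F). Edges now: 9
Op 10: add_edge(F, D). Edges now: 10
Op 11: add_edge(C, B). Edges now: 11
Op 12: add_edge(B, D). Edges now: 12
Compute levels (Kahn BFS):
  sources (in-degree 0): C
  process C: level=0
    C->A: in-degree(A)=2, level(A)>=1
    C->B: in-degree(B)=2, level(B)>=1
    C->E: in-degree(E)=0, level(E)=1, enqueue
    C->F: in-degree(F)=1, level(F)>=1
  process E: level=1
    E->A: in-degree(A)=1, level(A)>=2
    E->B: in-degree(B)=1, level(B)>=2
    E->D: in-degree(D)=2, level(D)>=2
    E->F: in-degree(F)=0, level(F)=2, enqueue
  process F: level=2
    F->A: in-degree(A)=0, level(A)=3, enqueue
    F->D: in-degree(D)=1, level(D)>=3
  process A: level=3
    A->B: in-degree(B)=0, level(B)=4, enqueue
  process B: level=4
    B->D: in-degree(D)=0, level(D)=5, enqueue
  process D: level=5
All levels: A:3, B:4, C:0, D:5, E:1, F:2

Answer: A:3, B:4, C:0, D:5, E:1, F:2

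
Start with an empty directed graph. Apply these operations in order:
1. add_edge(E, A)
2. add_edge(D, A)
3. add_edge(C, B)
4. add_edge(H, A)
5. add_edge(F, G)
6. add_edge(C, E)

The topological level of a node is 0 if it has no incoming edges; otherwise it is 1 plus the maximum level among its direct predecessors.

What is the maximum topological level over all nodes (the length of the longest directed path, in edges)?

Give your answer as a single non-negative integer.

Op 1: add_edge(E, A). Edges now: 1
Op 2: add_edge(D, A). Edges now: 2
Op 3: add_edge(C, B). Edges now: 3
Op 4: add_edge(H, A). Edges now: 4
Op 5: add_edge(F, G). Edges now: 5
Op 6: add_edge(C, E). Edges now: 6
Compute levels (Kahn BFS):
  sources (in-degree 0): C, D, F, H
  process C: level=0
    C->B: in-degree(B)=0, level(B)=1, enqueue
    C->E: in-degree(E)=0, level(E)=1, enqueue
  process D: level=0
    D->A: in-degree(A)=2, level(A)>=1
  process F: level=0
    F->G: in-degree(G)=0, level(G)=1, enqueue
  process H: level=0
    H->A: in-degree(A)=1, level(A)>=1
  process B: level=1
  process E: level=1
    E->A: in-degree(A)=0, level(A)=2, enqueue
  process G: level=1
  process A: level=2
All levels: A:2, B:1, C:0, D:0, E:1, F:0, G:1, H:0
max level = 2

Answer: 2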